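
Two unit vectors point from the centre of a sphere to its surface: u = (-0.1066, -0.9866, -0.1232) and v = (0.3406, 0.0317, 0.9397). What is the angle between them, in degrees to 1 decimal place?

100.6°

u·v = -0.1834; |u| = 1.0000, |v| = 1.0000.
cos θ = (u·v)/(|u||v|) = -0.1834, so θ = 100.6°.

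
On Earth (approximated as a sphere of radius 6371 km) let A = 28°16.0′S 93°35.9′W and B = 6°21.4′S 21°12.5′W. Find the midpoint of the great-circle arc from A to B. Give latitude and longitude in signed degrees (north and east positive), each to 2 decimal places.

-21.10°, -54.88°

Central angle δ = 1.2480 rad. Interpolating on the sphere with fraction f = 0.5:
P = [sin((1−f)δ)·A + sin(fδ)·B] / sin δ = 0.6161·A + 0.6161·B in Cartesian coordinates,
giving P = (0.5368, -0.7631, -0.3600), i.e. latitude -21.10°, longitude -54.88°.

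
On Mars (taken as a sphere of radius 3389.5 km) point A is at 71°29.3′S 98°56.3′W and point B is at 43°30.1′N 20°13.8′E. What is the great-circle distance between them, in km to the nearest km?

8277 km

Let φ₁ = -1.2477 rad, φ₂ = 0.7592 rad, and Δλ = 2.0799 rad.
Haversine: a = sin²(Δφ/2) + cos φ₁ cos φ₂ sin²(Δλ/2) = 0.7112 + (0.3175)(0.7254)(0.7437) = 0.88250.
Central angle c = 2·arcsin(√a) = 2.44184 rad.
Distance = R·c = 3389.5 × 2.4418 ≈ 8277 km.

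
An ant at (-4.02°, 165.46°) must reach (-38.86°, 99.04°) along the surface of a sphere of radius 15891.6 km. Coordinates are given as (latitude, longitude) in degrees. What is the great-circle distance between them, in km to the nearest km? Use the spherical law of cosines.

19200 km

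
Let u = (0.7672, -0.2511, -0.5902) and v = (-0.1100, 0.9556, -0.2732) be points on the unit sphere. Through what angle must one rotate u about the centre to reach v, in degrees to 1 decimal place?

99.4°

u·v = -0.1631; |u| = 1.0000, |v| = 1.0000.
cos θ = (u·v)/(|u||v|) = -0.1631, so θ = 99.4°.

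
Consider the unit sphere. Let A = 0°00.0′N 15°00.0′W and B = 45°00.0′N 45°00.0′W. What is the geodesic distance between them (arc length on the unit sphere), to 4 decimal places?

Let φ₁ = 0.0000 rad, φ₂ = 0.7854 rad, and Δλ = -0.5236 rad.
cos c = sin φ₁ sin φ₂ + cos φ₁ cos φ₂ cos Δλ = (0.0000)(0.7071) + (1.0000)(0.7071)(0.8660) = 0.61237,
so c = arccos(0.61237) = 0.91174 rad.
On the unit sphere the arc length equals the central angle: 0.9117.

0.9117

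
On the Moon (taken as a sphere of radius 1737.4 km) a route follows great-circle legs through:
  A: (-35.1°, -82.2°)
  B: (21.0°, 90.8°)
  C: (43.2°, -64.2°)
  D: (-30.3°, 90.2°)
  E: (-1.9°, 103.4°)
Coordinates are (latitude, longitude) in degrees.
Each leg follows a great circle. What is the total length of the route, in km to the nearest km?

14051 km

Leg A→B: central angle 2.8731 rad, distance 4991.8 km.
Leg B→C: central angle 1.9514 rad, distance 3390.3 km.
Leg C→D: central angle 2.7213 rad, distance 4728.0 km.
Leg D→E: central angle 0.5417 rad, distance 941.1 km.
Total: 4991.8 + 3390.3 + 4728.0 + 941.1 ≈ 14051 km.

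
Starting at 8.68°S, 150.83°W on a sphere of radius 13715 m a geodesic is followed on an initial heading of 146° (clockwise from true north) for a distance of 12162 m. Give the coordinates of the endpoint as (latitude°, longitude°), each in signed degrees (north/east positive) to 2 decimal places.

Angular distance δ = d/R = 12162/13715 = 0.88677 rad; initial bearing θ = 2.5482 rad.
sin φ₂ = sin φ₁ cos δ + cos φ₁ sin δ cos θ = (-0.1509)(0.6319) + (0.9885)(0.7750)(-0.8290) = -0.7305, so φ₂ = -46.93°.
Δλ = atan2(sin θ sin δ cos φ₁, cos δ − sin φ₁ sin φ₂) = atan2(0.4284, 0.5217) = 39.395°.
λ₂ = -150.830° + 39.395° = -111.44°.

-46.93°, -111.44°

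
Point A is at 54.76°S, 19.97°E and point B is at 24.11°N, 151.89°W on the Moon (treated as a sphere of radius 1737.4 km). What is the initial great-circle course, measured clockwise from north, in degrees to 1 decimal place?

194.4°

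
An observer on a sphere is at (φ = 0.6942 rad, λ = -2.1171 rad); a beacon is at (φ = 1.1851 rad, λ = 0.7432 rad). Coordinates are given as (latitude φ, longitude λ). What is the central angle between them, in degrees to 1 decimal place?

71.6°

In radians: φ₁ = 0.6942, φ₂ = 1.1851, Δλ = 163.883° = 2.8603 rad.
Haversine: a = sin²(Δφ/2) + cos φ₁ cos φ₂ sin²(Δλ/2) = 0.0590 + (0.7686)(0.3762)(0.9803) = 0.34250.
Central angle c = 2·arcsin(√a) = 1.25034 rad.
So the angular separation is 71.6°.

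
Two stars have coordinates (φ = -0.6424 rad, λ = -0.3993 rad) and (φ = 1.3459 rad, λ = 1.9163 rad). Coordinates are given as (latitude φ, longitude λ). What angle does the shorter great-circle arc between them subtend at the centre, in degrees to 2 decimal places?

134.83°

In radians: φ₁ = -0.6424, φ₂ = 1.3459, Δλ = 132.674° = 2.3156 rad.
cos c = sin φ₁ sin φ₂ + cos φ₁ cos φ₂ cos Δλ = (-0.5991)(0.9748) + (0.8007)(0.2230)(-0.6778) = -0.70506,
so c = arccos(-0.70506) = 2.35330 rad.
So the angular separation is 134.83°.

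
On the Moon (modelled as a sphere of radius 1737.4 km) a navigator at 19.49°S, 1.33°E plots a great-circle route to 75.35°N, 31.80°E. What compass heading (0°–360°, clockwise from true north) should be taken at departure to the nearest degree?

With φ₁ = -0.3402, φ₂ = 1.3151, Δλ = 0.5318 rad, the forward-azimuth formula gives
θ = atan2( sin Δλ cos φ₂ , cos φ₁ sin φ₂ − sin φ₁ cos φ₂ cos Δλ ) = atan2(0.1282, 0.9848) = 7.42°.
So the initial bearing is 7°.

7°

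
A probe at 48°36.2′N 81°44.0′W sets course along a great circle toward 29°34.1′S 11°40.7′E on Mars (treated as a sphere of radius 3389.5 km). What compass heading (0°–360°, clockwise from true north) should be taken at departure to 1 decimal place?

108.3°

With φ₁ = 0.8483, φ₂ = -0.5161, Δλ = 1.6303 rad, the forward-azimuth formula gives
θ = atan2( sin Δλ cos φ₂ , cos φ₁ sin φ₂ − sin φ₁ cos φ₂ cos Δλ ) = atan2(0.8682, -0.2875) = 108.32°.
So the initial bearing is 108.3°.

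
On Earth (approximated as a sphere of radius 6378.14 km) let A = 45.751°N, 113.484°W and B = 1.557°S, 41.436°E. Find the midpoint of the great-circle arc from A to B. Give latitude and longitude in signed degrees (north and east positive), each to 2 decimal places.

The central angle between A and B is δ = 2.2800 rad.
With f = 0.5, the slerp weights are sin((1−f)δ)/sin δ = 1.1973 and sin(fδ)/sin δ = 1.1973.
Weighted sum of the unit vectors: (1.1973)·(-0.2781,-0.6400,0.7163) + (1.1973)·(0.7494,0.6615,-0.0272) = (0.5644, 0.0258, 0.8251).
Converting back: φ = atan2(z, √(x²+y²)) = 55.60°, λ = atan2(y, x) = 2.62°.

55.60°, 2.62°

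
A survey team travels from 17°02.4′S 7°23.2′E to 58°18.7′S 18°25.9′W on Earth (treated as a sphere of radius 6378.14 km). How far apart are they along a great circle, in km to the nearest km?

With latitudes φ₁ = -17.040°, φ₂ = -58.312° and longitude difference Δλ = -25.818°:
Haversine: a = sin²(Δφ/2) + cos φ₁ cos φ₂ sin²(Δλ/2) = 0.1242 + (0.9561)(0.5253)(0.0499) = 0.14927.
Central angle c = 2·arcsin(√a) = 0.79336 rad.
Distance = R·c = 6378.14 × 0.7934 ≈ 5060 km.

5060 km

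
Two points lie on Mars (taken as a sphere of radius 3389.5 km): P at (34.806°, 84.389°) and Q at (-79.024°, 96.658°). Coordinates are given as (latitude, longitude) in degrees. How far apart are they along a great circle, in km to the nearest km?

In radians: φ₁ = 0.6075, φ₂ = -1.3792, Δλ = 12.269° = 0.2141 rad.
cos c = sin φ₁ sin φ₂ + cos φ₁ cos φ₂ cos Δλ = (0.5708)(-0.9817) + (0.8211)(0.1904)(0.9772) = -0.40759,
so c = arccos(-0.40759) = 1.99061 rad.
Distance = R·c = 3389.5 × 1.9906 ≈ 6747 km.

6747 km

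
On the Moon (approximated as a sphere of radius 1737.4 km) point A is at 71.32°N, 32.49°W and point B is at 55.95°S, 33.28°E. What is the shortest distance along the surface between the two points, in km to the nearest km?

4104 km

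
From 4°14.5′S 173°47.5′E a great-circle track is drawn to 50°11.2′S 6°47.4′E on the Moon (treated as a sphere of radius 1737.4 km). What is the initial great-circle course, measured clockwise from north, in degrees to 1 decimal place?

190.1°

Δλ = -167.002° = -2.9147 rad.
y = sin Δλ · cos φ₂ = (-0.2249)(0.6403) = -0.1440
x = cos φ₁ sin φ₂ − sin φ₁ cos φ₂ cos Δλ = (0.9973)(-0.7681) − (-0.0740)(0.6403)(-0.9744) = -0.8122
θ = atan2(y, x) = -169.94°; adding 360° gives 190.1°.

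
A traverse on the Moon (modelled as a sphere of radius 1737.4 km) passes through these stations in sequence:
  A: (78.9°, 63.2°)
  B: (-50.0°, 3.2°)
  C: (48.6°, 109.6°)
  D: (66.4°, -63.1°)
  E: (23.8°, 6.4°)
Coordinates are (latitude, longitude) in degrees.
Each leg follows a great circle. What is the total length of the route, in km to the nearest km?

11905 km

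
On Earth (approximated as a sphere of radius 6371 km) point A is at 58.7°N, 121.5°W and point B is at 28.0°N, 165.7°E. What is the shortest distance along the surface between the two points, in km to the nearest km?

6398 km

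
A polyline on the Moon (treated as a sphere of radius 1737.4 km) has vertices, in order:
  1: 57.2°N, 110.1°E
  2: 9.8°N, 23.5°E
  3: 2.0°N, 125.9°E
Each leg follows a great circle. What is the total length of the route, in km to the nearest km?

5513 km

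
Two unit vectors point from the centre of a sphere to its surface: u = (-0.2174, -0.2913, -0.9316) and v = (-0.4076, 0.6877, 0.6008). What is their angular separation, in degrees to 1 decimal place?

132.2°

u·v = -0.6714; |u| = 1.0000, |v| = 1.0000.
cos θ = (u·v)/(|u||v|) = -0.6714, so θ = 132.2°.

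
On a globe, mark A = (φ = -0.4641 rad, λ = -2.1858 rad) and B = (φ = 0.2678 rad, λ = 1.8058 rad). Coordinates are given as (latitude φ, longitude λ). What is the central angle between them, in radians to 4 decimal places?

In radians: φ₁ = -0.4641, φ₂ = 0.2678, Δλ = -131.298° = -2.2916 rad.
Haversine: a = sin²(Δφ/2) + cos φ₁ cos φ₂ sin²(Δλ/2) = 0.1280 + (0.8942)(0.9644)(0.8300) = 0.84379.
Central angle c = 2·arcsin(√a) = 2.32894 rad.
So the angular separation is 2.3289 rad.

2.3289 rad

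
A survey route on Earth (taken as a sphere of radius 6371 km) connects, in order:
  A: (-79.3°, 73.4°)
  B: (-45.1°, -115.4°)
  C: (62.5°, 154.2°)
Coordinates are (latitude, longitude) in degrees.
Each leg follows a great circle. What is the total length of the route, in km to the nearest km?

Leg A→B: central angle 0.9685 rad, distance 6170.5 km.
Leg B→C: central angle 2.2531 rad, distance 14354.5 km.
Total: 6170.5 + 14354.5 ≈ 20525 km.

20525 km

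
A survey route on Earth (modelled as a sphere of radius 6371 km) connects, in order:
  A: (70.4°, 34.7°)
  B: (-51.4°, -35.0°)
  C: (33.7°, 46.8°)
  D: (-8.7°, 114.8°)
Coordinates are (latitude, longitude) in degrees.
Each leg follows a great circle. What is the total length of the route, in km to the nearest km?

35549 km

Leg A→B: central angle 2.2965 rad, distance 14630.7 km.
Leg B→C: central angle 1.9386 rad, distance 12351.0 km.
Leg C→D: central angle 1.3447 rad, distance 8567.3 km.
Total: 14630.7 + 12351.0 + 8567.3 ≈ 35549 km.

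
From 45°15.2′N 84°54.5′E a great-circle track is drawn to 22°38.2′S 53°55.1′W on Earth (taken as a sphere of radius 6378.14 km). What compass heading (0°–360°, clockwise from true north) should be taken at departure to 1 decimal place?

Δλ = -138.827° = -2.4230 rad.
y = sin Δλ · cos φ₂ = (-0.6583)(0.9230) = -0.6076
x = cos φ₁ sin φ₂ − sin φ₁ cos φ₂ cos Δλ = (0.7040)(-0.3849) − (0.7102)(0.9230)(-0.7527) = 0.2225
θ = atan2(y, x) = -69.89°; adding 360° gives 290.1°.

290.1°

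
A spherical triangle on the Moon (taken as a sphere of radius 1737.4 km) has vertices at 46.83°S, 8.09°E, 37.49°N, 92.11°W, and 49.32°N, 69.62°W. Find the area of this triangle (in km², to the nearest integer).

Side lengths (central angles): a = 0.3498, b = 2.0467, c = 2.1413 rad; semiperimeter s = 2.2689.
By l'Huilier's theorem, tan(E/4) = √[tan(s/2) tan((s−a)/2) tan((s−b)/2) tan((s−c)/2)], giving spherical excess E = 0.5866 rad.
Area = E·R² = 0.5866 × (1737.4)² ≈ 1770689 km².

1770689 km²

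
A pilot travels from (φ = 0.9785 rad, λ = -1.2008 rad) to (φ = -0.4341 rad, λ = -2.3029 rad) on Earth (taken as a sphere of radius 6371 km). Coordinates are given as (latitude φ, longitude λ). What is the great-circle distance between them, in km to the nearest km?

10775 km

Let φ₁ = 0.9785 rad, φ₂ = -0.4341 rad, and Δλ = -1.1021 rad.
Haversine: a = sin²(Δφ/2) + cos φ₁ cos φ₂ sin²(Δλ/2) = 0.4212 + (0.5583)(0.9072)(0.2741) = 0.56008.
Central angle c = 2·arcsin(√a) = 1.69125 rad.
Distance = R·c = 6371 × 1.6912 ≈ 10775 km.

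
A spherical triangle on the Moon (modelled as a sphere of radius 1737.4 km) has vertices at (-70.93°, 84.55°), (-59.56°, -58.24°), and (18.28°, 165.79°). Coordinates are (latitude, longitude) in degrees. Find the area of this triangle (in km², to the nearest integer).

3570025 km²

Side lengths (central angles): a = 2.2348, b = 1.8227, c = 0.8189 rad; semiperimeter s = 2.4382.
By l'Huilier's theorem, tan(E/4) = √[tan(s/2) tan((s−a)/2) tan((s−b)/2) tan((s−c)/2)], giving spherical excess E = 1.1827 rad.
Area = E·R² = 1.1827 × (1737.4)² ≈ 3570025 km².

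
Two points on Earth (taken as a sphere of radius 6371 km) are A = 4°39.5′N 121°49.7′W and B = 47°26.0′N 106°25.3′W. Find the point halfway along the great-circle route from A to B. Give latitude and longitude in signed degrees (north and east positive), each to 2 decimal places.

Central angle δ = 0.7816 rad. Interpolating on the sphere with fraction f = 0.5:
P = [sin((1−f)δ)·A + sin(fδ)·B] / sin δ = 0.5408·A + 0.5408·B in Cartesian coordinates,
giving P = (-0.3877, -0.8088, 0.4422), i.e. latitude 26.24°, longitude -115.61°.

26.24°, -115.61°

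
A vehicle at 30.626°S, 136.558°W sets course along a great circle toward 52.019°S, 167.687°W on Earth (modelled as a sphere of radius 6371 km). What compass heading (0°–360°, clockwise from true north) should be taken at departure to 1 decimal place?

217.8°

Δλ = -31.129° = -0.5433 rad.
y = sin Δλ · cos φ₂ = (-0.5170)(0.6154) = -0.3181
x = cos φ₁ sin φ₂ − sin φ₁ cos φ₂ cos Δλ = (0.8605)(-0.7882) − (-0.5094)(0.6154)(0.8560) = -0.4099
θ = atan2(y, x) = -142.18°; adding 360° gives 217.8°.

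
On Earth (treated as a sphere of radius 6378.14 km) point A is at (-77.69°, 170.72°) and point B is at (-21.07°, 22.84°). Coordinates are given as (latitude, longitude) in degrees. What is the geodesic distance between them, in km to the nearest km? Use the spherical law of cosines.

With latitudes φ₁ = -77.690°, φ₂ = -21.070° and longitude difference Δλ = -147.880°:
cos c = sin φ₁ sin φ₂ + cos φ₁ cos φ₂ cos Δλ = (-0.9770)(-0.3595) + (0.2132)(0.9331)(-0.8469) = 0.18275,
so c = arccos(0.18275) = 1.38702 rad.
Distance = R·c = 6378.14 × 1.3870 ≈ 8847 km.

8847 km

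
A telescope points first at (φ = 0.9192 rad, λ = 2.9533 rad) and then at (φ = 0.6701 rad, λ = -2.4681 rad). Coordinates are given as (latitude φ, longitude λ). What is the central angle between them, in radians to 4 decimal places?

With latitudes φ₁ = 52.666°, φ₂ = 38.394° and longitude difference Δλ = 49.377°:
Haversine: a = sin²(Δφ/2) + cos φ₁ cos φ₂ sin²(Δλ/2) = 0.0154 + (0.6065)(0.7838)(0.1745) = 0.09836.
Central angle c = 2·arcsin(√a) = 0.63800 rad.
So the angular separation is 0.6380 rad.

0.6380 rad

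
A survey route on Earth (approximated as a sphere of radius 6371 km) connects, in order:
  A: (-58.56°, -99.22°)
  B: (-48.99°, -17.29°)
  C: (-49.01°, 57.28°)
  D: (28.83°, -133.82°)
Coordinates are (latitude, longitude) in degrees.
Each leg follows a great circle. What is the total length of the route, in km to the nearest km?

27928 km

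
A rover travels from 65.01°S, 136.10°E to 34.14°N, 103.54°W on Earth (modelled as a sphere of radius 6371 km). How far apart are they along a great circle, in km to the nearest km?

With latitudes φ₁ = -65.010°, φ₂ = 34.140° and longitude difference Δλ = 120.360°:
Haversine: a = sin²(Δφ/2) + cos φ₁ cos φ₂ sin²(Δλ/2) = 0.5795 + (0.4225)(0.8277)(0.7527) = 0.84270.
Central angle c = 2·arcsin(√a) = 2.32596 rad.
Distance = R·c = 6371 × 2.3260 ≈ 14819 km.

14819 km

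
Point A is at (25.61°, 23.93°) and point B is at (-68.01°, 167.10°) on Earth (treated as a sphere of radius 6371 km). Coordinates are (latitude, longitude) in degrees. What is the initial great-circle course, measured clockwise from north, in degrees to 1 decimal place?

Δλ = 143.170° = 2.4988 rad.
y = sin Δλ · cos φ₂ = (0.5994)(0.3744) = 0.2245
x = cos φ₁ sin φ₂ − sin φ₁ cos φ₂ cos Δλ = (0.9018)(-0.9272) − (0.4322)(0.3744)(-0.8004) = -0.7066
θ = atan2(y, x) = 162.38°, so the bearing is 162.4°.

162.4°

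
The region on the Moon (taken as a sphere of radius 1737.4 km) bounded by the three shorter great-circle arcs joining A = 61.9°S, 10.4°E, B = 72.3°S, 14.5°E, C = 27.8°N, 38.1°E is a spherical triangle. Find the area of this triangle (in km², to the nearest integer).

Side lengths (central angles): a = 1.7700, b = 1.6133, c = 0.1835 rad; semiperimeter s = 1.7834.
By l'Huilier's theorem, tan(E/4) = √[tan(s/2) tan((s−a)/2) tan((s−b)/2) tan((s−c)/2)], giving spherical excess E = 0.1081 rad.
Area = E·R² = 0.1081 × (1737.4)² ≈ 326346 km².

326346 km²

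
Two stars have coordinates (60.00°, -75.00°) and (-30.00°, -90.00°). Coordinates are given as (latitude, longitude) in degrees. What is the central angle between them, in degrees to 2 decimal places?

90.85°

In radians: φ₁ = 1.0472, φ₂ = -0.5236, Δλ = -15.000° = -0.2618 rad.
Haversine: a = sin²(Δφ/2) + cos φ₁ cos φ₂ sin²(Δλ/2) = 0.5000 + (0.5000)(0.8660)(0.0170) = 0.50738.
Central angle c = 2·arcsin(√a) = 1.58555 rad.
So the angular separation is 90.85°.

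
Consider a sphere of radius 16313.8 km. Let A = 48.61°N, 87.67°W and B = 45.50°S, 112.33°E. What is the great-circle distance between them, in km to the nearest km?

Let φ₁ = 0.8484 rad, φ₂ = -0.7941 rad, and Δλ = -2.7925 rad.
Haversine: a = sin²(Δφ/2) + cos φ₁ cos φ₂ sin²(Δλ/2) = 0.5358 + (0.6612)(0.7009)(0.9698) = 0.98529.
Central angle c = 2·arcsin(√a) = 2.89842 rad.
Distance = R·c = 16313.8 × 2.8984 ≈ 47284 km.

47284 km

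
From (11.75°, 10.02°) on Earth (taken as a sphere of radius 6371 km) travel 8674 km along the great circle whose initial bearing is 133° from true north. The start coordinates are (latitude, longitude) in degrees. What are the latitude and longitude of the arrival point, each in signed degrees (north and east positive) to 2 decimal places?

Angular distance δ = d/R = 8674/6371 = 1.36148 rad; initial bearing θ = 2.3213 rad.
sin φ₂ = sin φ₁ cos δ + cos φ₁ sin δ cos θ = (0.2036)(0.2078) + (0.9790)(0.9782)(-0.6820) = -0.6108, so φ₂ = -37.65°.
Δλ = atan2(sin θ sin δ cos φ₁, cos δ − sin φ₁ sin φ₂) = atan2(0.7004, 0.3322) = 64.626°.
λ₂ = 10.020° + 64.626° = 74.65°.

-37.65°, 74.65°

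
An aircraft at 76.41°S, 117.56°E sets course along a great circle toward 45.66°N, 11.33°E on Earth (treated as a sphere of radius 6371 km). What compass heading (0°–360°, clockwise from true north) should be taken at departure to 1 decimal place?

268.1°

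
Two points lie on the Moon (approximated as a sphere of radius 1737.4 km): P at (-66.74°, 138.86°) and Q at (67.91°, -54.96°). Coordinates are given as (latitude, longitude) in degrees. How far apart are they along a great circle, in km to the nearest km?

In radians: φ₁ = -1.1648, φ₂ = 1.1853, Δλ = 166.180° = 2.9004 rad.
cos c = sin φ₁ sin φ₂ + cos φ₁ cos φ₂ cos Δλ = (-0.9187)(0.9266) + (0.3949)(0.3761)(-0.9711) = -0.99549,
so c = arccos(-0.99549) = 3.04661 rad.
Distance = R·c = 1737.4 × 3.0466 ≈ 5293 km.

5293 km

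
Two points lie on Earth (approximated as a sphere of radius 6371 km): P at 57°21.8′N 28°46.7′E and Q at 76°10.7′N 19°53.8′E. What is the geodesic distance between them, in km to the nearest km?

Let φ₁ = 1.0012 rad, φ₂ = 1.3296 rad, and Δλ = -0.1550 rad.
cos c = sin φ₁ sin φ₂ + cos φ₁ cos φ₂ cos Δλ = (0.8421)(0.9710) + (0.5393)(0.2389)(0.9880) = 0.94502,
so c = arccos(0.94502) = 0.33314 rad.
Distance = R·c = 6371 × 0.3331 ≈ 2122 km.

2122 km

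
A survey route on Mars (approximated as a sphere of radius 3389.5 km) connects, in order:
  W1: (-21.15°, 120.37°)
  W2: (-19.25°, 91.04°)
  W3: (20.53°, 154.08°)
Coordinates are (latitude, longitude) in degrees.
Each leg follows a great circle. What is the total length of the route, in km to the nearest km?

Leg W1→W2: central angle 0.4809 rad, distance 1630.0 km.
Leg W2→W3: central angle 1.2816 rad, distance 4343.9 km.
Total: 1630.0 + 4343.9 ≈ 5974 km.

5974 km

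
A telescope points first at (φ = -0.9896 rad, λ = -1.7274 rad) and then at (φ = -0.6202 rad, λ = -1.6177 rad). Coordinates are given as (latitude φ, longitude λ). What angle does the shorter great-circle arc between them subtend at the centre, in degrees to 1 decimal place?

With latitudes φ₁ = -56.700°, φ₂ = -35.535° and longitude difference Δλ = 6.285°:
Haversine: a = sin²(Δφ/2) + cos φ₁ cos φ₂ sin²(Δλ/2) = 0.0337 + (0.5490)(0.8138)(0.0030) = 0.03507.
Central angle c = 2·arcsin(√a) = 0.37677 rad.
So the angular separation is 21.6°.

21.6°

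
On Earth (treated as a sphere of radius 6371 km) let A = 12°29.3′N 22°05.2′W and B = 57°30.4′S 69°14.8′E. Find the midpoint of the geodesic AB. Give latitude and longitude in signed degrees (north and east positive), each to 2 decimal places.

The central angle between A and B is δ = 1.7666 rad.
With f = 0.5, the slerp weights are sin((1−f)δ)/sin δ = 0.7879 and sin(fδ)/sin δ = 0.7879.
Weighted sum of the unit vectors: (0.7879)·(0.9047,-0.3671,0.2162) + (0.7879)·(0.1904,0.5023,-0.8435) = (0.8628, 0.1066, -0.4942).
Converting back: φ = atan2(z, √(x²+y²)) = -29.62°, λ = atan2(y, x) = 7.04°.

-29.62°, 7.04°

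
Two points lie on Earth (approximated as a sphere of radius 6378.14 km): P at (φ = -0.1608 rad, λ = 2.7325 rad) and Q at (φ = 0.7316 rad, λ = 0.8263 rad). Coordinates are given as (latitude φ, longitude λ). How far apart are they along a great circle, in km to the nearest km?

12291 km

Let φ₁ = -0.1608 rad, φ₂ = 0.7316 rad, and Δλ = -1.9062 rad.
Haversine: a = sin²(Δφ/2) + cos φ₁ cos φ₂ sin²(Δλ/2) = 0.1862 + (0.9871)(0.7441)(0.6646) = 0.67436.
Central angle c = 2·arcsin(√a) = 1.92701 rad.
Distance = R·c = 6378.14 × 1.9270 ≈ 12291 km.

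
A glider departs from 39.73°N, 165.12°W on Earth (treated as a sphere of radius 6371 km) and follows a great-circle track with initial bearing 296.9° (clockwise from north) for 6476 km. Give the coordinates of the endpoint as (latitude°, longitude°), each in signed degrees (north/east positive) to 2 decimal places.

Angular distance δ = d/R = 6476/6371 = 1.01648 rad; initial bearing θ = 5.1819 rad.
sin φ₂ = sin φ₁ cos δ + cos φ₁ sin δ cos θ = (0.6392)(0.5264) + (0.7691)(0.8503)(0.4524) = 0.6323, so φ₂ = 39.22°.
Δλ = atan2(sin θ sin δ cos φ₁, cos δ − sin φ₁ sin φ₂) = atan2(-0.5832, 0.1222) = -78.163°.
λ₂ = -165.120° − 78.163° = -243.28° → 116.72° after wrapping to (−180°, 180°].

39.22°, 116.72°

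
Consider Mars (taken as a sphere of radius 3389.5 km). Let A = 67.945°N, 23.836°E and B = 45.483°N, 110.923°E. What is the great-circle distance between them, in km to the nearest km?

In radians: φ₁ = 1.1859, φ₂ = 0.7938, Δλ = 87.087° = 1.5200 rad.
cos c = sin φ₁ sin φ₂ + cos φ₁ cos φ₂ cos Δλ = (0.9268)(0.7130) + (0.3755)(0.7011)(0.0508) = 0.67424,
so c = arccos(0.67424) = 0.83086 rad.
Distance = R·c = 3389.5 × 0.8309 ≈ 2816 km.

2816 km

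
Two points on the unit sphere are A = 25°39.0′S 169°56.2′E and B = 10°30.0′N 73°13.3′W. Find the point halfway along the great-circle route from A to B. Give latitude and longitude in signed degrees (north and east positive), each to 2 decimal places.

-14.21°, -127.60°

The central angle between A and B is δ = 2.0704 rad.
With f = 0.5, the slerp weights are sin((1−f)δ)/sin δ = 0.9797 and sin(fδ)/sin δ = 0.9797.
Weighted sum of the unit vectors: (0.9797)·(-0.8876,0.1575,-0.4329) + (0.9797)·(0.2838,-0.9414,0.1822) = (-0.5915, -0.7680, -0.2456).
Converting back: φ = atan2(z, √(x²+y²)) = -14.21°, λ = atan2(y, x) = -127.60°.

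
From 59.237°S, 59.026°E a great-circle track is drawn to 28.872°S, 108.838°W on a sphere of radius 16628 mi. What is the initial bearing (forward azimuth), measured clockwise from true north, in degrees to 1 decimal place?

Δλ = -167.864° = -2.9298 rad.
y = sin Δλ · cos φ₂ = (-0.2102)(0.8757) = -0.1841
x = cos φ₁ sin φ₂ − sin φ₁ cos φ₂ cos Δλ = (0.5115)(-0.4829) − (-0.8593)(0.8757)(-0.9777) = -0.9826
θ = atan2(y, x) = -169.39°; adding 360° gives 190.6°.

190.6°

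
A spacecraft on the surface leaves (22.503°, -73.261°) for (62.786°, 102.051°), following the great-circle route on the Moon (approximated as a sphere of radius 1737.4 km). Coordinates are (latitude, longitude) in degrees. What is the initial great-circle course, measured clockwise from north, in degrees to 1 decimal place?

2.1°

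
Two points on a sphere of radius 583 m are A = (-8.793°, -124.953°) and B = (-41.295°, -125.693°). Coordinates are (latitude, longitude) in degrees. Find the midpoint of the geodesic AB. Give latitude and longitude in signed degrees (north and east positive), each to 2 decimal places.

-25.04°, -125.27°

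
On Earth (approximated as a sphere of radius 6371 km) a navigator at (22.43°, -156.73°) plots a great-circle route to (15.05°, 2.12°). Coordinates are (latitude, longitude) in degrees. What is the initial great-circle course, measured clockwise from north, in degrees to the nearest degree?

With φ₁ = 0.3915, φ₂ = 0.2627, Δλ = 2.7725 rad, the forward-azimuth formula gives
θ = atan2( sin Δλ cos φ₂ , cos φ₁ sin φ₂ − sin φ₁ cos φ₂ cos Δλ ) = atan2(0.3484, 0.5837) = 30.84°.
So the initial bearing is 31°.

31°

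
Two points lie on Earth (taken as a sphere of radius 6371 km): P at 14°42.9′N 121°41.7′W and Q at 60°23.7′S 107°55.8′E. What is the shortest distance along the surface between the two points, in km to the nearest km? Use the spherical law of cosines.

13569 km

In radians: φ₁ = 0.2568, φ₂ = -1.0541, Δλ = -130.375° = -2.2755 rad.
cos c = sin φ₁ sin φ₂ + cos φ₁ cos φ₂ cos Δλ = (0.2540)(-0.8695) + (0.9672)(0.4940)(-0.6478) = -0.53037,
so c = arccos(-0.53037) = 2.12984 rad.
Distance = R·c = 6371 × 2.1298 ≈ 13569 km.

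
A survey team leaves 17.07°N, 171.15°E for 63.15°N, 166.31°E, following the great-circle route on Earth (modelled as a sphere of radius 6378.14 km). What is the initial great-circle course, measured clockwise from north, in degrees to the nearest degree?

357°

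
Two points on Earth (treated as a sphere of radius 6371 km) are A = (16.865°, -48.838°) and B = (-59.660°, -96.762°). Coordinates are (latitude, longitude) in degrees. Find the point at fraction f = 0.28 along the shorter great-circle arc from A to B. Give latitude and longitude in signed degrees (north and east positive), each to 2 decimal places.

-5.51°, -57.68°

The central angle between A and B is δ = 1.4972 rad.
With f = 0.28, the slerp weights are sin((1−f)δ)/sin δ = 0.8834 and sin(fδ)/sin δ = 0.4081.
Weighted sum of the unit vectors: (0.8834)·(0.6299,-0.7205,0.2901) + (0.4081)·(-0.0595,-0.5016,-0.8630) = (0.5322, -0.8412, -0.0960).
Converting back: φ = atan2(z, √(x²+y²)) = -5.51°, λ = atan2(y, x) = -57.68°.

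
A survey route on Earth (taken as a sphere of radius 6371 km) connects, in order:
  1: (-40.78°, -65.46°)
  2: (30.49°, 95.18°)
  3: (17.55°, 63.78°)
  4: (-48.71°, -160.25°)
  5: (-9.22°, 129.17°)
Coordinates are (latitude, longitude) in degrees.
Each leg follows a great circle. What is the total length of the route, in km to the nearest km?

Leg 1→2: central angle 2.8146 rad, distance 17932.0 km.
Leg 2→3: central angle 0.5466 rad, distance 3482.6 km.
Leg 3→4: central angle 2.3171 rad, distance 14762.1 km.
Leg 4→5: central angle 1.2271 rad, distance 7817.9 km.
Total: 17932.0 + 3482.6 + 14762.1 + 7817.9 ≈ 43995 km.

43995 km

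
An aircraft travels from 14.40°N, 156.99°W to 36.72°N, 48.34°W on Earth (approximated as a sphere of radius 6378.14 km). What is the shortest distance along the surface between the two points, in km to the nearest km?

10655 km

In radians: φ₁ = 0.2513, φ₂ = 0.6409, Δλ = 108.650° = 1.8963 rad.
Haversine: a = sin²(Δφ/2) + cos φ₁ cos φ₂ sin²(Δλ/2) = 0.0375 + (0.9686)(0.8016)(0.6599) = 0.54979.
Central angle c = 2·arcsin(√a) = 1.67055 rad.
Distance = R·c = 6378.14 × 1.6705 ≈ 10655 km.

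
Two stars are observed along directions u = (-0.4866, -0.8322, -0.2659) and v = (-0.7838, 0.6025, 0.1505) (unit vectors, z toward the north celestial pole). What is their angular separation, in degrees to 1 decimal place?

u·v = -0.1600; |u| = 1.0000, |v| = 1.0000.
cos θ = (u·v)/(|u||v|) = -0.1600, so θ = 99.2°.

99.2°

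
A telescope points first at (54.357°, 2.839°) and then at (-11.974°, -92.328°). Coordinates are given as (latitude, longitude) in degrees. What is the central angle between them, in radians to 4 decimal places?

1.7925 rad

In radians: φ₁ = 0.9487, φ₂ = -0.2090, Δλ = -95.167° = -1.6610 rad.
cos c = sin φ₁ sin φ₂ + cos φ₁ cos φ₂ cos Δλ = (0.8127)(-0.2075) + (0.5827)(0.9782)(-0.0901) = -0.21994,
so c = arccos(-0.21994) = 1.79255 rad.
So the angular separation is 1.7925 rad.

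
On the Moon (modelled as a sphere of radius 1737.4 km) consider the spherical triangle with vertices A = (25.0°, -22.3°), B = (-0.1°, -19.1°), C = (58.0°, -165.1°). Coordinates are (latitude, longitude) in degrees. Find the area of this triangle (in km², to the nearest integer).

347094 km²

Side lengths (central angles): a = 2.0273, b = 1.5949, c = 0.4414 rad; semiperimeter s = 2.0318.
By l'Huilier's theorem, tan(E/4) = √[tan(s/2) tan((s−a)/2) tan((s−b)/2) tan((s−c)/2)], giving spherical excess E = 0.1150 rad.
Area = E·R² = 0.1150 × (1737.4)² ≈ 347094 km².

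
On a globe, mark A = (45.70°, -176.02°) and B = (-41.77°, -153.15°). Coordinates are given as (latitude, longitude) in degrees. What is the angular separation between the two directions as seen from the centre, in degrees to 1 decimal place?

In radians: φ₁ = 0.7976, φ₂ = -0.7290, Δλ = 22.870° = 0.3992 rad.
cos c = sin φ₁ sin φ₂ + cos φ₁ cos φ₂ cos Δλ = (0.7157)(-0.6661) + (0.6984)(0.7458)(0.9214) = 0.00319,
so c = arccos(0.00319) = 1.56760 rad.
So the angular separation is 89.8°.

89.8°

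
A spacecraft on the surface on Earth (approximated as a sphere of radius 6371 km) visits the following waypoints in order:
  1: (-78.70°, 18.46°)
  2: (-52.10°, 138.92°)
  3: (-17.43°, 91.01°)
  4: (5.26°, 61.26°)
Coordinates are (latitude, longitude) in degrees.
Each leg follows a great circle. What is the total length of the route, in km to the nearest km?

14752 km

Leg 1→2: central angle 0.7774 rad, distance 4952.5 km.
Leg 2→3: central angle 0.8903 rad, distance 5671.8 km.
Leg 3→4: central angle 0.6478 rad, distance 4127.4 km.
Total: 4952.5 + 5671.8 + 4127.4 ≈ 14752 km.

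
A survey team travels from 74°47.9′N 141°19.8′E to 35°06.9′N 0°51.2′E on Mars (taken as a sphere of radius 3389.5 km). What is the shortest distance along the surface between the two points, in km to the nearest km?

3968 km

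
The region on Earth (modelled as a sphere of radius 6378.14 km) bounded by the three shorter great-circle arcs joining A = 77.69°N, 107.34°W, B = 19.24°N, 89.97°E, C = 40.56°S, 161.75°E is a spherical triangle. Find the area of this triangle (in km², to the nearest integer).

Side lengths (central angles): a = 1.5608, b = 2.2625, c = 1.4407 rad; semiperimeter s = 2.6320.
By l'Huilier's theorem, tan(E/4) = √[tan(s/2) tan((s−a)/2) tan((s−b)/2) tan((s−c)/2)], giving spherical excess E = 1.9718 rad.
Area = E·R² = 1.9718 × (6378.14)² ≈ 80215354 km².

80215354 km²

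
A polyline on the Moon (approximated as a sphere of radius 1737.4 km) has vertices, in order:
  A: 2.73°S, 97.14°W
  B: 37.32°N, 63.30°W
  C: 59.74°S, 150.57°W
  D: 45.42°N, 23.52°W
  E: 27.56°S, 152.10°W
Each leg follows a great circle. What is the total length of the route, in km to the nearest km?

13736 km

Leg A→B: central angle 0.8881 rad, distance 1542.9 km.
Leg B→C: central angle 2.0997 rad, distance 3648.0 km.
Leg C→D: central angle 2.5469 rad, distance 4425.0 km.
Leg D→E: central angle 2.3711 rad, distance 4119.6 km.
Total: 1542.9 + 3648.0 + 4425.0 + 4119.6 ≈ 13736 km.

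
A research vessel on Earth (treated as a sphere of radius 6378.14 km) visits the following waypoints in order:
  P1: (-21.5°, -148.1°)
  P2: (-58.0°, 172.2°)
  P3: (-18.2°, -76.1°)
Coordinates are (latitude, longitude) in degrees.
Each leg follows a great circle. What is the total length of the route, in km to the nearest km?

Leg P1→P2: central angle 0.8091 rad, distance 5160.5 km.
Leg P2→P3: central angle 1.4920 rad, distance 9516.0 km.
Total: 5160.5 + 9516.0 ≈ 14676 km.

14676 km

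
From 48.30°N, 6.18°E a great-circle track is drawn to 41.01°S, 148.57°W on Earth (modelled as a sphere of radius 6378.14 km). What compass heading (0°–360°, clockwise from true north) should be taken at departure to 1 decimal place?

Δλ = -154.750° = -2.7009 rad.
y = sin Δλ · cos φ₂ = (-0.4266)(0.7546) = -0.3219
x = cos φ₁ sin φ₂ − sin φ₁ cos φ₂ cos Δλ = (0.6652)(-0.6562) − (0.7466)(0.7546)(-0.9045) = 0.0731
θ = atan2(y, x) = -77.21°; adding 360° gives 282.8°.

282.8°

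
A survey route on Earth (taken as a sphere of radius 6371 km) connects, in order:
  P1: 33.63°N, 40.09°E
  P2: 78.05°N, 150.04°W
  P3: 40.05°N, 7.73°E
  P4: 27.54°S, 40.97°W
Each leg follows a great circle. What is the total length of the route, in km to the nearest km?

23421 km

Leg P1→P2: central angle 1.1895 rad, distance 7578.4 km.
Leg P2→P3: central angle 1.0670 rad, distance 6797.6 km.
Leg P3→P4: central angle 1.4198 rad, distance 9045.3 km.
Total: 7578.4 + 6797.6 + 9045.3 ≈ 23421 km.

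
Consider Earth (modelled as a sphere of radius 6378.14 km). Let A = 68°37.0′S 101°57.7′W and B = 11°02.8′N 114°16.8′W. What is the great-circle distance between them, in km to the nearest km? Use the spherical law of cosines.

With latitudes φ₁ = -68.617°, φ₂ = 11.047° and longitude difference Δλ = -12.318°:
cos c = sin φ₁ sin φ₂ + cos φ₁ cos φ₂ cos Δλ = (-0.9312)(0.1916) + (0.3646)(0.9815)(0.9770) = 0.17119,
so c = arccos(0.17119) = 1.39876 rad.
Distance = R·c = 6378.14 × 1.3988 ≈ 8921 km.

8921 km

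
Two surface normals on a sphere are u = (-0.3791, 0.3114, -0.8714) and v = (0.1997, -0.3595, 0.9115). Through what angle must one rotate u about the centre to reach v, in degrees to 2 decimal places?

u·v = -0.9819; |u| = 1.0000, |v| = 1.0000.
cos θ = (u·v)/(|u||v|) = -0.9819, so θ = 169.10°.

169.10°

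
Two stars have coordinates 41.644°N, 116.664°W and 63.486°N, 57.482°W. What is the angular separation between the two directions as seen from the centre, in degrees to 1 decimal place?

40.0°

In radians: φ₁ = 0.7268, φ₂ = 1.1080, Δλ = 59.182° = 1.0329 rad.
Haversine: a = sin²(Δφ/2) + cos φ₁ cos φ₂ sin²(Δλ/2) = 0.0359 + (0.7473)(0.4464)(0.2438) = 0.11724.
Central angle c = 2·arcsin(√a) = 0.69895 rad.
So the angular separation is 40.0°.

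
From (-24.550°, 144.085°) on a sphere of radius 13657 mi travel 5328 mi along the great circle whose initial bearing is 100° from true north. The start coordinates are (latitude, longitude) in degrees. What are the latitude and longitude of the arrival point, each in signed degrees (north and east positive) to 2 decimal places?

Angular distance δ = d/R = 5328/13657 = 0.39013 rad; initial bearing θ = 1.7453 rad.
sin φ₂ = sin φ₁ cos δ + cos φ₁ sin δ cos θ = (-0.4155)(0.9249) + (0.9096)(0.3803)(-0.1736) = -0.4443, so φ₂ = -26.38°.
Δλ = atan2(sin θ sin δ cos φ₁, cos δ − sin φ₁ sin φ₂) = atan2(0.3407, 0.7402) = 24.713°.
λ₂ = 144.085° + 24.713° = 168.80°.

-26.38°, 168.80°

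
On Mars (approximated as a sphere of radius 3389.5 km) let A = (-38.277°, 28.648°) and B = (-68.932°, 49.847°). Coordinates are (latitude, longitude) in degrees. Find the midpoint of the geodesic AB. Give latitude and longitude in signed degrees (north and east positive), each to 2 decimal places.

-54.01°, 35.27°

Central angle δ = 0.5714 rad. Interpolating on the sphere with fraction f = 0.5:
P = [sin((1−f)δ)·A + sin(fδ)·B] / sin δ = 0.5211·A + 0.5211·B in Cartesian coordinates,
giving P = (0.4798, 0.3393, -0.8091), i.e. latitude -54.01°, longitude 35.27°.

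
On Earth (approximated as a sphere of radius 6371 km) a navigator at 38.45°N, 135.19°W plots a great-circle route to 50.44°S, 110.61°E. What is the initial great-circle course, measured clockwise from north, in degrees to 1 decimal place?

232.8°

With φ₁ = 0.6711, φ₂ = -0.8803, Δλ = -1.9932 rad, the forward-azimuth formula gives
θ = atan2( sin Δλ cos φ₂ , cos φ₁ sin φ₂ − sin φ₁ cos φ₂ cos Δλ ) = atan2(-0.5809, -0.4414) = -127.23°.
Adding 360° brings this into [0°, 360°): 232.8°.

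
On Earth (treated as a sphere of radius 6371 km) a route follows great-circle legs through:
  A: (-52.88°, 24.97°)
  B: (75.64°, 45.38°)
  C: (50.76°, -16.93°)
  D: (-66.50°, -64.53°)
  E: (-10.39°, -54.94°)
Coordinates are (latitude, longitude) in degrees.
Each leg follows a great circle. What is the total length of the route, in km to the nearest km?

38138 km

Leg A→B: central angle 2.2552 rad, distance 14367.7 km.
Leg B→C: central angle 0.6038 rad, distance 3846.5 km.
Leg C→D: central angle 2.1414 rad, distance 13643.2 km.
Leg D→E: central angle 0.9859 rad, distance 6281.1 km.
Total: 14367.7 + 3846.5 + 13643.2 + 6281.1 ≈ 38138 km.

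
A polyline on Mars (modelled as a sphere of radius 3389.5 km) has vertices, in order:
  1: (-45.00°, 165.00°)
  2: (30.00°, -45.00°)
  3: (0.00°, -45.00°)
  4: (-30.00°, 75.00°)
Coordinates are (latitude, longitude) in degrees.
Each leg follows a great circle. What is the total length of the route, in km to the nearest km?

17616 km

Leg 1→2: central angle 2.6549 rad, distance 8998.8 km.
Leg 2→3: central angle 0.5236 rad, distance 1774.7 km.
Leg 3→4: central angle 2.0186 rad, distance 6842.1 km.
Total: 8998.8 + 1774.7 + 6842.1 ≈ 17616 km.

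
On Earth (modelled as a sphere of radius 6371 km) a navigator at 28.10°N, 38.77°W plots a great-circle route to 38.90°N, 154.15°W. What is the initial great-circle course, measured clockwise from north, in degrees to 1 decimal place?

315.3°

Δλ = -115.380° = -2.0138 rad.
y = sin Δλ · cos φ₂ = (-0.9035)(0.7782) = -0.7031
x = cos φ₁ sin φ₂ − sin φ₁ cos φ₂ cos Δλ = (0.8821)(0.6280) − (0.4710)(0.7782)(-0.4286) = 0.7111
θ = atan2(y, x) = -44.68°; adding 360° gives 315.3°.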